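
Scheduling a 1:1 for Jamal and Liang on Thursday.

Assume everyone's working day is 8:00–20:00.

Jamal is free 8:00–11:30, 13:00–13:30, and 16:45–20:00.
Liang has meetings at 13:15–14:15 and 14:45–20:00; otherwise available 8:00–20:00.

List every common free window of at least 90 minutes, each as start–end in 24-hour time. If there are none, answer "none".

08:00–11:30

Liang free within 08:00–20:00: 08:00–13:15, 14:15–14:45.
Jamal ∩ Liang: 08:00–11:30, 13:00–13:15.
Windows ≥ 90 min: 08:00–11:30.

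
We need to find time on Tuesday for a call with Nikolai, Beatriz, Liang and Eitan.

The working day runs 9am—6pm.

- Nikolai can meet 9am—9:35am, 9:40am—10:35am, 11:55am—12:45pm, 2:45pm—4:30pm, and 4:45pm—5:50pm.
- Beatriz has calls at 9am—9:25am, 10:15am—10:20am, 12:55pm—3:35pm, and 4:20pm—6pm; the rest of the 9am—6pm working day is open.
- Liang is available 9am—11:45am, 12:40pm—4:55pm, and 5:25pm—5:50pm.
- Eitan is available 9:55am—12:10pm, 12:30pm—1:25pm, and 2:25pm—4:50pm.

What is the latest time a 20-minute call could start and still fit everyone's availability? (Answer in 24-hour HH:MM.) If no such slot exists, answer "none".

16:00

Beatriz free within 09:00–18:00: 09:25–10:15, 10:20–12:55, 15:35–16:20.
Nikolai ∩ Beatriz: 09:25–09:35, 09:40–10:15, 10:20–10:35, 11:55–12:45, 15:35–16:20.
Nikolai ∩ Beatriz ∩ Liang: 09:25–09:35, 09:40–10:15, 10:20–10:35, 12:40–12:45, 15:35–16:20.
Nikolai ∩ Beatriz ∩ Liang ∩ Eitan: 09:55–10:15, 10:20–10:35, 12:40–12:45, 15:35–16:20.
Windows ≥ 20 min: 09:55–10:15, 15:35–16:20.
Latest start in the last window 15:35–16:20 is 16:20 − 20 min = 16:00.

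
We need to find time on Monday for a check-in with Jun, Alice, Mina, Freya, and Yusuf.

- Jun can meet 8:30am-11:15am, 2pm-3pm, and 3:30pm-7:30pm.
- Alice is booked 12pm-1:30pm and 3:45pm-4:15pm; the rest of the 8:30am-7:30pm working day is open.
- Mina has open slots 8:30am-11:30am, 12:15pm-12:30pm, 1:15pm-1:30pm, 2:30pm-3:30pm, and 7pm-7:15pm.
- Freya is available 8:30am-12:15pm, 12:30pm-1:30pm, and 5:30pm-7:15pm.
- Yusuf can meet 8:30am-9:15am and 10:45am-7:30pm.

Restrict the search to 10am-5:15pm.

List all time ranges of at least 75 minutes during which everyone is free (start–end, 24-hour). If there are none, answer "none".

Alice free within 08:30–19:30: 08:30–12:00, 13:30–15:45, 16:15–19:30.
Jun ∩ Alice: 08:30–11:15, 14:00–15:00, 15:30–15:45, 16:15–19:30.
Jun ∩ Alice ∩ Mina: 08:30–11:15, 14:30–15:00, 19:00–19:15.
Jun ∩ Alice ∩ Mina ∩ Freya: 08:30–11:15, 19:00–19:15.
Jun ∩ Alice ∩ Mina ∩ Freya ∩ Yusuf: 08:30–09:15, 10:45–11:15, 19:00–19:15.
Restricted to 10:00–17:15: 10:45–11:15.
Windows ≥ 75 min: (none).

none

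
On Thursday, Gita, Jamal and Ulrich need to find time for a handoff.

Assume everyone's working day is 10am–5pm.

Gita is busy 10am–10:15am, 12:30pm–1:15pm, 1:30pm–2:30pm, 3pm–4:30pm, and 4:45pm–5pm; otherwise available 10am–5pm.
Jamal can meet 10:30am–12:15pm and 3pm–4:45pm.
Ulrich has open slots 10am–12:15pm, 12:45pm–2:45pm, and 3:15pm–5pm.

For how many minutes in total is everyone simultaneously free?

120 minutes

Gita free within 10:00–17:00: 10:15–12:30, 13:15–13:30, 14:30–15:00, 16:30–16:45.
Gita ∩ Jamal: 10:30–12:15, 16:30–16:45.
Gita ∩ Jamal ∩ Ulrich: 10:30–12:15, 16:30–16:45.
Total common minutes: 105 + 15 = 120.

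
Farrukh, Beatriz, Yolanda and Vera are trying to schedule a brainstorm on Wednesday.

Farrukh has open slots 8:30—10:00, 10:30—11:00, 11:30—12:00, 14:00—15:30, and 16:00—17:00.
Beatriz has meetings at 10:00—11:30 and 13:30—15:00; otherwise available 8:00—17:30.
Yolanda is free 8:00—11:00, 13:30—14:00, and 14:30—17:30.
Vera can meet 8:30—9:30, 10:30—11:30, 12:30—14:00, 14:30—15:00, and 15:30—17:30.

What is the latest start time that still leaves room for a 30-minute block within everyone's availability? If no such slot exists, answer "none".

Beatriz free within 08:00–17:30: 08:00–10:00, 11:30–13:30, 15:00–17:30.
Farrukh ∩ Beatriz: 08:30–10:00, 11:30–12:00, 15:00–15:30, 16:00–17:00.
Farrukh ∩ Beatriz ∩ Yolanda: 08:30–10:00, 15:00–15:30, 16:00–17:00.
Farrukh ∩ Beatriz ∩ Yolanda ∩ Vera: 08:30–09:30, 16:00–17:00.
Windows ≥ 30 min: 08:30–09:30, 16:00–17:00.
Latest start in the last window 16:00–17:00 is 17:00 − 30 min = 16:30.

16:30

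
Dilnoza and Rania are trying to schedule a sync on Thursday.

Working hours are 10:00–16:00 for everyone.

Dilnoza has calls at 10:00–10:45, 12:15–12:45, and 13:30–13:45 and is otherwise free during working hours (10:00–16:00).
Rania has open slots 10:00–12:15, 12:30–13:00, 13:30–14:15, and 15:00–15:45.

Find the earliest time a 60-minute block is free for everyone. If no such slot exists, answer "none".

Dilnoza free within 10:00–16:00: 10:45–12:15, 12:45–13:30, 13:45–16:00.
Dilnoza ∩ Rania: 10:45–12:15, 12:45–13:00, 13:45–14:15, 15:00–15:45.
Windows ≥ 60 min: 10:45–12:15.
Earliest such window starts at 10:45.

10:45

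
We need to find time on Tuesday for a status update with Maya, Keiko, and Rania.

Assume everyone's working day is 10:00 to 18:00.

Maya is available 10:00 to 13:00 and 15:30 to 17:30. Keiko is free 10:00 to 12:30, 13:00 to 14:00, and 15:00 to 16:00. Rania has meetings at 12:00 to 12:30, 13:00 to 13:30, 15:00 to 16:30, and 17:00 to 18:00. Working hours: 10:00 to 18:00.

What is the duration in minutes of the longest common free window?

120 minutes

Rania free within 10:00–18:00: 10:00–12:00, 12:30–13:00, 13:30–15:00, 16:30–17:00.
Maya ∩ Keiko: 10:00–12:30, 15:30–16:00.
Maya ∩ Keiko ∩ Rania: 10:00–12:00.
Single common window of 120 minutes.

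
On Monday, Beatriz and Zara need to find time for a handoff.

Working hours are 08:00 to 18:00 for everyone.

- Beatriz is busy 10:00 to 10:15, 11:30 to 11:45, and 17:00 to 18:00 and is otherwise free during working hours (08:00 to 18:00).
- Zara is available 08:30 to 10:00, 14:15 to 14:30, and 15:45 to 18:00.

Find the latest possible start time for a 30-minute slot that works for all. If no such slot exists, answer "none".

16:30

Beatriz free within 08:00–18:00: 08:00–10:00, 10:15–11:30, 11:45–17:00.
Beatriz ∩ Zara: 08:30–10:00, 14:15–14:30, 15:45–17:00.
Windows ≥ 30 min: 08:30–10:00, 15:45–17:00.
Latest start in the last window 15:45–17:00 is 17:00 − 30 min = 16:30.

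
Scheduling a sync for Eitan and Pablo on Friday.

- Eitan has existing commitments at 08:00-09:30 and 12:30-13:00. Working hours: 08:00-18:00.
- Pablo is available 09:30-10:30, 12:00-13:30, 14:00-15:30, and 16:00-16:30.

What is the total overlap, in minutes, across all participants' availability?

Eitan free within 08:00–18:00: 09:30–12:30, 13:00–18:00.
Eitan ∩ Pablo: 09:30–10:30, 12:00–12:30, 13:00–13:30, 14:00–15:30, 16:00–16:30.
Total common minutes: 60 + 30 + 30 + 90 + 30 = 240.

240 minutes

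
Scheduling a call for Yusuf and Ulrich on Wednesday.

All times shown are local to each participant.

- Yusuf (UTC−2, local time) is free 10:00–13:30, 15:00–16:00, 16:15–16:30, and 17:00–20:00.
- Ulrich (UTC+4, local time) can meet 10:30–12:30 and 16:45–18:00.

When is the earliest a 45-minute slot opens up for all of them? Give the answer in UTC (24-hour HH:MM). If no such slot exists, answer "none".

Yusuf → UTC: 12:00–15:30, 17:00–18:00, 18:15–18:30, 19:00–22:00.
Ulrich → UTC: 06:30–08:30, 12:45–14:00.
Yusuf ∩ Ulrich: 12:45–14:00.
Windows ≥ 45 min: 12:45–14:00.
Earliest such window starts at 12:45.

12:45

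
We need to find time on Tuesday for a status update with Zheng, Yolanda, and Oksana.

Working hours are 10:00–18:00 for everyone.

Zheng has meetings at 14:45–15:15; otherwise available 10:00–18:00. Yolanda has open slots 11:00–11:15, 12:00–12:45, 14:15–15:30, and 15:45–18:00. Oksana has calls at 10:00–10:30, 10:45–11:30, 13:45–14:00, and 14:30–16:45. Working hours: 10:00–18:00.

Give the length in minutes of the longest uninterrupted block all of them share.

75 minutes

Zheng free within 10:00–18:00: 10:00–14:45, 15:15–18:00.
Oksana free within 10:00–18:00: 10:30–10:45, 11:30–13:45, 14:00–14:30, 16:45–18:00.
Zheng ∩ Yolanda: 11:00–11:15, 12:00–12:45, 14:15–14:45, 15:15–15:30, 15:45–18:00.
Zheng ∩ Yolanda ∩ Oksana: 12:00–12:45, 14:15–14:30, 16:45–18:00.
Common window lengths: 45, 15, 75 min; longest is 75.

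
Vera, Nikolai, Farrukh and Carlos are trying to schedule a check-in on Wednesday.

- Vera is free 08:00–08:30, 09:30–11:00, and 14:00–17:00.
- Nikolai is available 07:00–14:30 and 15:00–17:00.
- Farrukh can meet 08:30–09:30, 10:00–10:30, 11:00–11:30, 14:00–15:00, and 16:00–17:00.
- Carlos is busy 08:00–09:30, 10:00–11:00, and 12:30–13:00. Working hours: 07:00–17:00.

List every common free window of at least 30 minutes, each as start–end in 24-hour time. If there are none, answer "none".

14:00–14:30, 16:00–17:00

Carlos free within 07:00–17:00: 07:00–08:00, 09:30–10:00, 11:00–12:30, 13:00–17:00.
Vera ∩ Nikolai: 08:00–08:30, 09:30–11:00, 14:00–14:30, 15:00–17:00.
Vera ∩ Nikolai ∩ Farrukh: 10:00–10:30, 14:00–14:30, 16:00–17:00.
Vera ∩ Nikolai ∩ Farrukh ∩ Carlos: 14:00–14:30, 16:00–17:00.
Windows ≥ 30 min: 14:00–14:30, 16:00–17:00.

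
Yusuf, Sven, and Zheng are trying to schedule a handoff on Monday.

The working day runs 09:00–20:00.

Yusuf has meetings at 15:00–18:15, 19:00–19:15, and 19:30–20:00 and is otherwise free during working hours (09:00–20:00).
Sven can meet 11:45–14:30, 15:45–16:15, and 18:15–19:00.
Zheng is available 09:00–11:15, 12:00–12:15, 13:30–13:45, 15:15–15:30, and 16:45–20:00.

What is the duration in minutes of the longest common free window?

Yusuf free within 09:00–20:00: 09:00–15:00, 18:15–19:00, 19:15–19:30.
Yusuf ∩ Sven: 11:45–14:30, 18:15–19:00.
Yusuf ∩ Sven ∩ Zheng: 12:00–12:15, 13:30–13:45, 18:15–19:00.
Common window lengths: 15, 15, 45 min; longest is 45.

45 minutes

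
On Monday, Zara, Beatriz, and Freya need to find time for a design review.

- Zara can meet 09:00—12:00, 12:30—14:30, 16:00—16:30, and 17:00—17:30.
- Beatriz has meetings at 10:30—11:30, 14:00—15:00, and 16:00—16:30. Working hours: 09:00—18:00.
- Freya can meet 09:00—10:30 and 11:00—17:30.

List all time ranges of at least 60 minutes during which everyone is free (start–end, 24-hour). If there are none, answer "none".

Beatriz free within 09:00–18:00: 09:00–10:30, 11:30–14:00, 15:00–16:00, 16:30–18:00.
Zara ∩ Beatriz: 09:00–10:30, 11:30–12:00, 12:30–14:00, 17:00–17:30.
Zara ∩ Beatriz ∩ Freya: 09:00–10:30, 11:30–12:00, 12:30–14:00, 17:00–17:30.
Windows ≥ 60 min: 09:00–10:30, 12:30–14:00.

09:00–10:30, 12:30–14:00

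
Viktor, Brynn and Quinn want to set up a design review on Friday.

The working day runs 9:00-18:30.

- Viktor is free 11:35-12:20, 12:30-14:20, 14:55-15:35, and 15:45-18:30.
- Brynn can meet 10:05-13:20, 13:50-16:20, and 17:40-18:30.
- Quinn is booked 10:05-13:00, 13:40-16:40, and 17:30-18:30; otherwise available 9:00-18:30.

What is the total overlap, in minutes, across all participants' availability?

Quinn free within 09:00–18:30: 09:00–10:05, 13:00–13:40, 16:40–17:30.
Viktor ∩ Brynn: 11:35–12:20, 12:30–13:20, 13:50–14:20, 14:55–15:35, 15:45–16:20, 17:40–18:30.
Viktor ∩ Brynn ∩ Quinn: 13:00–13:20.
Total common minutes: 20.

20 minutes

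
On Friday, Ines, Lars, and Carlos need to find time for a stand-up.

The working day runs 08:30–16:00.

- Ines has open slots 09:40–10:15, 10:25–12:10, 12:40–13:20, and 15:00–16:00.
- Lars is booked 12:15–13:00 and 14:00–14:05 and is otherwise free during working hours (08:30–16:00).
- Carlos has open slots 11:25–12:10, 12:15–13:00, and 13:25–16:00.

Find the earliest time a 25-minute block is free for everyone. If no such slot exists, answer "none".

Lars free within 08:30–16:00: 08:30–12:15, 13:00–14:00, 14:05–16:00.
Ines ∩ Lars: 09:40–10:15, 10:25–12:10, 13:00–13:20, 15:00–16:00.
Ines ∩ Lars ∩ Carlos: 11:25–12:10, 15:00–16:00.
Windows ≥ 25 min: 11:25–12:10, 15:00–16:00.
Earliest such window starts at 11:25.

11:25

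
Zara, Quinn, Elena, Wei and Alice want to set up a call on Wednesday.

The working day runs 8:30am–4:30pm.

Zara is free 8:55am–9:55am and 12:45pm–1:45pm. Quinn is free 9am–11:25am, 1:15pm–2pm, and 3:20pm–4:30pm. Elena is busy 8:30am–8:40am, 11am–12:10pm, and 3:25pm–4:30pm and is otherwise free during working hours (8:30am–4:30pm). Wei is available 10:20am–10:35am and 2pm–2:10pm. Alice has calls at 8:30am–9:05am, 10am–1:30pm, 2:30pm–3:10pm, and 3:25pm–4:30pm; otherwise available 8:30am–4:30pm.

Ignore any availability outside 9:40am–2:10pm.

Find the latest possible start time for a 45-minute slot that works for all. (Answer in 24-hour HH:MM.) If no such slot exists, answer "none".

Elena free within 08:30–16:30: 08:40–11:00, 12:10–15:25.
Alice free within 08:30–16:30: 09:05–10:00, 13:30–14:30, 15:10–15:25.
Zara ∩ Quinn: 09:00–09:55, 13:15–13:45.
Zara ∩ Quinn ∩ Elena: 09:00–09:55, 13:15–13:45.
Zara ∩ Quinn ∩ Elena ∩ Wei: (none).
Zara ∩ Quinn ∩ Elena ∩ Wei ∩ Alice: (none).
Restricted to 09:40–14:10: (none).
Windows ≥ 45 min: (none).

none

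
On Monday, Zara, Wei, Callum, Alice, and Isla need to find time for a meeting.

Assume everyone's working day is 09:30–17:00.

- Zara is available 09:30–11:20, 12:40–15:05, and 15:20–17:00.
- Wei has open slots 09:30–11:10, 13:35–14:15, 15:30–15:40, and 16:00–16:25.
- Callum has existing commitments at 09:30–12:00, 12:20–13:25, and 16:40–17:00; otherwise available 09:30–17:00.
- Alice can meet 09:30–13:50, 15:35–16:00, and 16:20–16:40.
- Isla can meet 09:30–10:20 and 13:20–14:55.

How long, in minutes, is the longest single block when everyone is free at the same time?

Callum free within 09:30–17:00: 12:00–12:20, 13:25–16:40.
Zara ∩ Wei: 09:30–11:10, 13:35–14:15, 15:30–15:40, 16:00–16:25.
Zara ∩ Wei ∩ Callum: 13:35–14:15, 15:30–15:40, 16:00–16:25.
Zara ∩ Wei ∩ Callum ∩ Alice: 13:35–13:50, 15:35–15:40, 16:20–16:25.
Zara ∩ Wei ∩ Callum ∩ Alice ∩ Isla: 13:35–13:50.
Single common window of 15 minutes.

15 minutes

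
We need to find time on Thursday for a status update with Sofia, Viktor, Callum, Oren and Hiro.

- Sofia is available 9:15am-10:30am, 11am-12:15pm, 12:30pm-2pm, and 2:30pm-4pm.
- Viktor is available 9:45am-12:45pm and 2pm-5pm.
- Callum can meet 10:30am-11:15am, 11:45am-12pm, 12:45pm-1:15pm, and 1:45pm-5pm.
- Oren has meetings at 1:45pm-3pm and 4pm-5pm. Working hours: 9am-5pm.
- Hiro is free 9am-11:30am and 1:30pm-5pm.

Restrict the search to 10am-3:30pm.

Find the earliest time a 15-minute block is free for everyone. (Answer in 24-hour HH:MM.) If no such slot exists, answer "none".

Oren free within 09:00–17:00: 09:00–13:45, 15:00–16:00.
Sofia ∩ Viktor: 09:45–10:30, 11:00–12:15, 12:30–12:45, 14:30–16:00.
Sofia ∩ Viktor ∩ Callum: 11:00–11:15, 11:45–12:00, 14:30–16:00.
Sofia ∩ Viktor ∩ Callum ∩ Oren: 11:00–11:15, 11:45–12:00, 15:00–16:00.
Sofia ∩ Viktor ∩ Callum ∩ Oren ∩ Hiro: 11:00–11:15, 15:00–16:00.
Restricted to 10:00–15:30: 11:00–11:15, 15:00–15:30.
Windows ≥ 15 min: 11:00–11:15, 15:00–15:30.
Earliest such window starts at 11:00.

11:00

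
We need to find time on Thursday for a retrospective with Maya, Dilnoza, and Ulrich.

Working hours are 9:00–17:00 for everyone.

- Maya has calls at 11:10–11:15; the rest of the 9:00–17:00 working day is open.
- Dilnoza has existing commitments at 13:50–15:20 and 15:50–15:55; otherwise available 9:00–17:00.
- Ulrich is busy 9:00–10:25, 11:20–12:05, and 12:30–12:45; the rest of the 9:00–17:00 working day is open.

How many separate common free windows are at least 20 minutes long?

Maya free within 09:00–17:00: 09:00–11:10, 11:15–17:00.
Dilnoza free within 09:00–17:00: 09:00–13:50, 15:20–15:50, 15:55–17:00.
Ulrich free within 09:00–17:00: 10:25–11:20, 12:05–12:30, 12:45–17:00.
Maya ∩ Dilnoza: 09:00–11:10, 11:15–13:50, 15:20–15:50, 15:55–17:00.
Maya ∩ Dilnoza ∩ Ulrich: 10:25–11:10, 11:15–11:20, 12:05–12:30, 12:45–13:50, 15:20–15:50, 15:55–17:00.
Windows ≥ 20 min: 10:25–11:10, 12:05–12:30, 12:45–13:50, 15:20–15:50, 15:55–17:00.
That's 5 windows.

5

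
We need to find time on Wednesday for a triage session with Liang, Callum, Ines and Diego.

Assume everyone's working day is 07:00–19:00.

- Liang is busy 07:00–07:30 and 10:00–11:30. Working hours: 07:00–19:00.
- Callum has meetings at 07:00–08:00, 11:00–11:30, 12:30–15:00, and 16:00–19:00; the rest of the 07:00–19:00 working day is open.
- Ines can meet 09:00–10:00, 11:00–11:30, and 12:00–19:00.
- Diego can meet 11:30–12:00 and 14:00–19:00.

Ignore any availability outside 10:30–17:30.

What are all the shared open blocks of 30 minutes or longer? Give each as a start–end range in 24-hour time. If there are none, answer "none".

Liang free within 07:00–19:00: 07:30–10:00, 11:30–19:00.
Callum free within 07:00–19:00: 08:00–11:00, 11:30–12:30, 15:00–16:00.
Liang ∩ Callum: 08:00–10:00, 11:30–12:30, 15:00–16:00.
Liang ∩ Callum ∩ Ines: 09:00–10:00, 12:00–12:30, 15:00–16:00.
Liang ∩ Callum ∩ Ines ∩ Diego: 15:00–16:00.
Restricted to 10:30–17:30: 15:00–16:00.
Windows ≥ 30 min: 15:00–16:00.

15:00–16:00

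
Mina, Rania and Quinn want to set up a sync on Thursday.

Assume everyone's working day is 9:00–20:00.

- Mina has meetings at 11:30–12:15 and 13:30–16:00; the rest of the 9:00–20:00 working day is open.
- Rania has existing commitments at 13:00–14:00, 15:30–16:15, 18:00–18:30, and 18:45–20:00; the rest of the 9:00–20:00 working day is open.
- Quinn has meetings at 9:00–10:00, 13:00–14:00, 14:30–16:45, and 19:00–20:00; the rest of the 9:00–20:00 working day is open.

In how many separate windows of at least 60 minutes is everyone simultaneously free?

Mina free within 09:00–20:00: 09:00–11:30, 12:15–13:30, 16:00–20:00.
Rania free within 09:00–20:00: 09:00–13:00, 14:00–15:30, 16:15–18:00, 18:30–18:45.
Quinn free within 09:00–20:00: 10:00–13:00, 14:00–14:30, 16:45–19:00.
Mina ∩ Rania: 09:00–11:30, 12:15–13:00, 16:15–18:00, 18:30–18:45.
Mina ∩ Rania ∩ Quinn: 10:00–11:30, 12:15–13:00, 16:45–18:00, 18:30–18:45.
Windows ≥ 60 min: 10:00–11:30, 16:45–18:00.
That's 2 windows.

2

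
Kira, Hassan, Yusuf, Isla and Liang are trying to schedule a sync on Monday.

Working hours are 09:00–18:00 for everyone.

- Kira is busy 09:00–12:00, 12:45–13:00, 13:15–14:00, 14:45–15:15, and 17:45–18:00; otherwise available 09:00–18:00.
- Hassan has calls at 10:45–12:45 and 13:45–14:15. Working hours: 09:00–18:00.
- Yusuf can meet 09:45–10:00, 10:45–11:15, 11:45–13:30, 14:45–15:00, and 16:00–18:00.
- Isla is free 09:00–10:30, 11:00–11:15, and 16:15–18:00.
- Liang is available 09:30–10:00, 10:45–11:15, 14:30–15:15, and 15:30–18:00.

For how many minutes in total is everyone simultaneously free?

Kira free within 09:00–18:00: 12:00–12:45, 13:00–13:15, 14:00–14:45, 15:15–17:45.
Hassan free within 09:00–18:00: 09:00–10:45, 12:45–13:45, 14:15–18:00.
Kira ∩ Hassan: 13:00–13:15, 14:15–14:45, 15:15–17:45.
Kira ∩ Hassan ∩ Yusuf: 13:00–13:15, 16:00–17:45.
Kira ∩ Hassan ∩ Yusuf ∩ Isla: 16:15–17:45.
Kira ∩ Hassan ∩ Yusuf ∩ Isla ∩ Liang: 16:15–17:45.
Total common minutes: 90.

90 minutes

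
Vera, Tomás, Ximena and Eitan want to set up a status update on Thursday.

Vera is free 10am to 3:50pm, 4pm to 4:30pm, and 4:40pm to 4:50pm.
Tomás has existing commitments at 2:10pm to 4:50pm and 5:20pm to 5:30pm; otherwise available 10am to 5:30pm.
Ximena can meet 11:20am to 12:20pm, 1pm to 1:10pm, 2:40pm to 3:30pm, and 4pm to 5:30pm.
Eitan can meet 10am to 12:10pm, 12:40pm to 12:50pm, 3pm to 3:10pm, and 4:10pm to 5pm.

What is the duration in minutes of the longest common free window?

Tomás free within 10:00–17:30: 10:00–14:10, 16:50–17:20.
Vera ∩ Tomás: 10:00–14:10.
Vera ∩ Tomás ∩ Ximena: 11:20–12:20, 13:00–13:10.
Vera ∩ Tomás ∩ Ximena ∩ Eitan: 11:20–12:10.
Single common window of 50 minutes.

50 minutes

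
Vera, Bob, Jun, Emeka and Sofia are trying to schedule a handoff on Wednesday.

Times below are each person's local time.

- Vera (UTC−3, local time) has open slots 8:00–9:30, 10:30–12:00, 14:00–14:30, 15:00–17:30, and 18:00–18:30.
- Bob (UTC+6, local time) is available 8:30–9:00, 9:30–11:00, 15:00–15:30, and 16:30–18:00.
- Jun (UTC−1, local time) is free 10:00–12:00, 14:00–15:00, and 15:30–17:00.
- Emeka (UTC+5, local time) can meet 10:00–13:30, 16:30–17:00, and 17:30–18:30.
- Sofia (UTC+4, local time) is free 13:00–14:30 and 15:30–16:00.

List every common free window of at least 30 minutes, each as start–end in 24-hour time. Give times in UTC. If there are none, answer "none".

Vera → UTC: 11:00–12:30, 13:30–15:00, 17:00–17:30, 18:00–20:30, 21:00–21:30.
Bob → UTC: 02:30–03:00, 03:30–05:00, 09:00–09:30, 10:30–12:00.
Jun → UTC: 11:00–13:00, 15:00–16:00, 16:30–18:00.
Emeka → UTC: 05:00–08:30, 11:30–12:00, 12:30–13:30.
Sofia → UTC: 09:00–10:30, 11:30–12:00.
Vera ∩ Bob: 11:00–12:00.
Vera ∩ Bob ∩ Jun: 11:00–12:00.
Vera ∩ Bob ∩ Jun ∩ Emeka: 11:30–12:00.
Vera ∩ Bob ∩ Jun ∩ Emeka ∩ Sofia: 11:30–12:00.
Windows ≥ 30 min: 11:30–12:00.

11:30–12:00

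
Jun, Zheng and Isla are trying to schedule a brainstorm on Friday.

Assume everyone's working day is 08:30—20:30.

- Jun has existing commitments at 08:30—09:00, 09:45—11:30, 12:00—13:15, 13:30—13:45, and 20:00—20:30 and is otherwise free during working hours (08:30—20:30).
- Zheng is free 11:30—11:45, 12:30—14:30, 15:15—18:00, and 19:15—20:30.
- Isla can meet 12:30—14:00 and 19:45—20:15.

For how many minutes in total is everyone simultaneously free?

45 minutes

Jun free within 08:30–20:30: 09:00–09:45, 11:30–12:00, 13:15–13:30, 13:45–20:00.
Jun ∩ Zheng: 11:30–11:45, 13:15–13:30, 13:45–14:30, 15:15–18:00, 19:15–20:00.
Jun ∩ Zheng ∩ Isla: 13:15–13:30, 13:45–14:00, 19:45–20:00.
Total common minutes: 15 + 15 + 15 = 45.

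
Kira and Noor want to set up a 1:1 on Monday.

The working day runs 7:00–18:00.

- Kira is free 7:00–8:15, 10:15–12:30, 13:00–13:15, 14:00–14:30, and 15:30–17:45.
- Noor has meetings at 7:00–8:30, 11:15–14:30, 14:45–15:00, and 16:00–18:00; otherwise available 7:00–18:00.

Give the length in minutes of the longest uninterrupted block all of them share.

60 minutes

Noor free within 07:00–18:00: 08:30–11:15, 14:30–14:45, 15:00–16:00.
Kira ∩ Noor: 10:15–11:15, 15:30–16:00.
Common window lengths: 60, 30 min; longest is 60.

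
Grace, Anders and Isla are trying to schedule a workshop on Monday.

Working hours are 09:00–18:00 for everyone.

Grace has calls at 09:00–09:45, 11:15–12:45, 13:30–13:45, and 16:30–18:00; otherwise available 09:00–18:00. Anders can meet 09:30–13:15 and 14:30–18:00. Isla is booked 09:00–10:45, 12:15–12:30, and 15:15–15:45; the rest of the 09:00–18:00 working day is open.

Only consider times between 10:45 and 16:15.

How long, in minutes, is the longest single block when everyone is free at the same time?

45 minutes

Grace free within 09:00–18:00: 09:45–11:15, 12:45–13:30, 13:45–16:30.
Isla free within 09:00–18:00: 10:45–12:15, 12:30–15:15, 15:45–18:00.
Grace ∩ Anders: 09:45–11:15, 12:45–13:15, 14:30–16:30.
Grace ∩ Anders ∩ Isla: 10:45–11:15, 12:45–13:15, 14:30–15:15, 15:45–16:30.
Restricted to 10:45–16:15: 10:45–11:15, 12:45–13:15, 14:30–15:15, 15:45–16:15.
Common window lengths: 30, 30, 45, 30 min; longest is 45.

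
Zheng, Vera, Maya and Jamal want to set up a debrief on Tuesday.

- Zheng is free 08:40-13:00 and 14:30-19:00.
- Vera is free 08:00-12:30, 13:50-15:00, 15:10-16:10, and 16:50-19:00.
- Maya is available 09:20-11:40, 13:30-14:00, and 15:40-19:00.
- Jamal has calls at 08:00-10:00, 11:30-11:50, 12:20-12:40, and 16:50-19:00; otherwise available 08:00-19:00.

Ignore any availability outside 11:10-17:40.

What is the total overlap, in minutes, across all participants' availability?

50 minutes

Jamal free within 08:00–19:00: 10:00–11:30, 11:50–12:20, 12:40–16:50.
Zheng ∩ Vera: 08:40–12:30, 14:30–15:00, 15:10–16:10, 16:50–19:00.
Zheng ∩ Vera ∩ Maya: 09:20–11:40, 15:40–16:10, 16:50–19:00.
Zheng ∩ Vera ∩ Maya ∩ Jamal: 10:00–11:30, 15:40–16:10.
Restricted to 11:10–17:40: 11:10–11:30, 15:40–16:10.
Total common minutes: 20 + 30 = 50.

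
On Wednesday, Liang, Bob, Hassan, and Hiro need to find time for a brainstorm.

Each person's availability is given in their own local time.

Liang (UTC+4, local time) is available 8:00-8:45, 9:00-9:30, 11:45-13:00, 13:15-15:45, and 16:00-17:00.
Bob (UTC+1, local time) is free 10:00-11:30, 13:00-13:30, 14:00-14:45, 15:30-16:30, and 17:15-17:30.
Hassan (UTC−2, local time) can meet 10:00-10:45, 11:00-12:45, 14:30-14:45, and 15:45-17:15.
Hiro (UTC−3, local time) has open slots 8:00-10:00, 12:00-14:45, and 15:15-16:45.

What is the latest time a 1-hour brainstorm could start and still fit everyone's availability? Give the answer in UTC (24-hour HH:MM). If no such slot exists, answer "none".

none

Liang → UTC: 04:00–04:45, 05:00–05:30, 07:45–09:00, 09:15–11:45, 12:00–13:00.
Bob → UTC: 09:00–10:30, 12:00–12:30, 13:00–13:45, 14:30–15:30, 16:15–16:30.
Hassan → UTC: 12:00–12:45, 13:00–14:45, 16:30–16:45, 17:45–19:15.
Hiro → UTC: 11:00–13:00, 15:00–17:45, 18:15–19:45.
Liang ∩ Bob: 09:15–10:30, 12:00–12:30.
Liang ∩ Bob ∩ Hassan: 12:00–12:30.
Liang ∩ Bob ∩ Hassan ∩ Hiro: 12:00–12:30.
Windows ≥ 60 min: (none).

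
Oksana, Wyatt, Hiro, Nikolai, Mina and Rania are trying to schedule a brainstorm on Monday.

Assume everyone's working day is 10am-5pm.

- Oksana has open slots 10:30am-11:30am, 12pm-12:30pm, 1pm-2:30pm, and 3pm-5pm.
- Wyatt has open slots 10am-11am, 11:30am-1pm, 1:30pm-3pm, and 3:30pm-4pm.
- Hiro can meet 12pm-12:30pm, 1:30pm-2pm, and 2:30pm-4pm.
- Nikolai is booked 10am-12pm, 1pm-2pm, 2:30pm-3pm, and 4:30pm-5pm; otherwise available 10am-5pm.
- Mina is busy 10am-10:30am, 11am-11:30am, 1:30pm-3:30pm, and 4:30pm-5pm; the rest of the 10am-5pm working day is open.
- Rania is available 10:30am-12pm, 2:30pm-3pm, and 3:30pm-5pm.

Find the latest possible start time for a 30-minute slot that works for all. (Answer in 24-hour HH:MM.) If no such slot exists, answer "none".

Nikolai free within 10:00–17:00: 12:00–13:00, 14:00–14:30, 15:00–16:30.
Mina free within 10:00–17:00: 10:30–11:00, 11:30–13:30, 15:30–16:30.
Oksana ∩ Wyatt: 10:30–11:00, 12:00–12:30, 13:30–14:30, 15:30–16:00.
Oksana ∩ Wyatt ∩ Hiro: 12:00–12:30, 13:30–14:00, 15:30–16:00.
Oksana ∩ Wyatt ∩ Hiro ∩ Nikolai: 12:00–12:30, 15:30–16:00.
Oksana ∩ Wyatt ∩ Hiro ∩ Nikolai ∩ Mina: 12:00–12:30, 15:30–16:00.
Oksana ∩ Wyatt ∩ Hiro ∩ Nikolai ∩ Mina ∩ Rania: 15:30–16:00.
Windows ≥ 30 min: 15:30–16:00.
Latest start in the last window 15:30–16:00 is 16:00 − 30 min = 15:30.

15:30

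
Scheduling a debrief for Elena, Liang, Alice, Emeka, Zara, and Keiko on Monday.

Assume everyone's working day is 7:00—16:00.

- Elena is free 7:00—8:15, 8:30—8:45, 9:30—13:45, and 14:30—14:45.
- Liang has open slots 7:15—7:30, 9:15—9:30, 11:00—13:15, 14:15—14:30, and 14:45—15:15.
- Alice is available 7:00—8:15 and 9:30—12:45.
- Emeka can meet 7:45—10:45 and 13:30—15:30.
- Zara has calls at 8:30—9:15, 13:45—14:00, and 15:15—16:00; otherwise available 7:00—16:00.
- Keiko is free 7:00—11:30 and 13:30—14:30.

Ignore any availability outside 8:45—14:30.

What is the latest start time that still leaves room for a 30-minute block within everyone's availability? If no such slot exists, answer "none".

none

Zara free within 07:00–16:00: 07:00–08:30, 09:15–13:45, 14:00–15:15.
Elena ∩ Liang: 07:15–07:30, 11:00–13:15.
Elena ∩ Liang ∩ Alice: 07:15–07:30, 11:00–12:45.
Elena ∩ Liang ∩ Alice ∩ Emeka: (none).
Elena ∩ Liang ∩ Alice ∩ Emeka ∩ Zara: (none).
Elena ∩ Liang ∩ Alice ∩ Emeka ∩ Zara ∩ Keiko: (none).
Restricted to 08:45–14:30: (none).
Windows ≥ 30 min: (none).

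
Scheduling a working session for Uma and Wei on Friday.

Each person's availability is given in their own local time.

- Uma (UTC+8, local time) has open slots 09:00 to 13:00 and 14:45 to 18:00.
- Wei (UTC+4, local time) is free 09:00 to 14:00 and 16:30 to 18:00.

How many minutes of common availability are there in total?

195 minutes

Uma → UTC: 01:00–05:00, 06:45–10:00.
Wei → UTC: 05:00–10:00, 12:30–14:00.
Uma ∩ Wei: 06:45–10:00.
Total common minutes: 195.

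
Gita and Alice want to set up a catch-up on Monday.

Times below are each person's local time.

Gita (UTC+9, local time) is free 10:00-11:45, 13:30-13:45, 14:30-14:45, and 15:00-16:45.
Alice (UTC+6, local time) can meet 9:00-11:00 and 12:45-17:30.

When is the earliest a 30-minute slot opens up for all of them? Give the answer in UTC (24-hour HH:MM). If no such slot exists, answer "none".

Gita → UTC: 01:00–02:45, 04:30–04:45, 05:30–05:45, 06:00–07:45.
Alice → UTC: 03:00–05:00, 06:45–11:30.
Gita ∩ Alice: 04:30–04:45, 06:45–07:45.
Windows ≥ 30 min: 06:45–07:45.
Earliest such window starts at 06:45.

06:45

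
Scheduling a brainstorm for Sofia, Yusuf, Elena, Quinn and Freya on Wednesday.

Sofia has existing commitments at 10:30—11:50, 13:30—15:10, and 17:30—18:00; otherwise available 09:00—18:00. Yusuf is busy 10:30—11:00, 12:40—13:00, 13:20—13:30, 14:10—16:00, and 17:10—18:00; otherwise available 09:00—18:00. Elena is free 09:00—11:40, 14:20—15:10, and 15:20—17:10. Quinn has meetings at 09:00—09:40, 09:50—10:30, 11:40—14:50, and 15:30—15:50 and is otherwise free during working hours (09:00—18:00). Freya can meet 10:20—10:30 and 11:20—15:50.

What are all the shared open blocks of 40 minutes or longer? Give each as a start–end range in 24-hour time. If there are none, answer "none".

none

Sofia free within 09:00–18:00: 09:00–10:30, 11:50–13:30, 15:10–17:30.
Yusuf free within 09:00–18:00: 09:00–10:30, 11:00–12:40, 13:00–13:20, 13:30–14:10, 16:00–17:10.
Quinn free within 09:00–18:00: 09:40–09:50, 10:30–11:40, 14:50–15:30, 15:50–18:00.
Sofia ∩ Yusuf: 09:00–10:30, 11:50–12:40, 13:00–13:20, 16:00–17:10.
Sofia ∩ Yusuf ∩ Elena: 09:00–10:30, 16:00–17:10.
Sofia ∩ Yusuf ∩ Elena ∩ Quinn: 09:40–09:50, 16:00–17:10.
Sofia ∩ Yusuf ∩ Elena ∩ Quinn ∩ Freya: (none).
Windows ≥ 40 min: (none).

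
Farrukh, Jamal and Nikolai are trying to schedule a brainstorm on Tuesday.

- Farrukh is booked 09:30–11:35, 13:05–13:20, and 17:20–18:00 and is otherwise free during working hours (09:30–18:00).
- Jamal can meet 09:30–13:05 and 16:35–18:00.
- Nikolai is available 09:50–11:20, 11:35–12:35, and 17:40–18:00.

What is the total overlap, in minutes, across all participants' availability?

60 minutes

Farrukh free within 09:30–18:00: 11:35–13:05, 13:20–17:20.
Farrukh ∩ Jamal: 11:35–13:05, 16:35–17:20.
Farrukh ∩ Jamal ∩ Nikolai: 11:35–12:35.
Total common minutes: 60.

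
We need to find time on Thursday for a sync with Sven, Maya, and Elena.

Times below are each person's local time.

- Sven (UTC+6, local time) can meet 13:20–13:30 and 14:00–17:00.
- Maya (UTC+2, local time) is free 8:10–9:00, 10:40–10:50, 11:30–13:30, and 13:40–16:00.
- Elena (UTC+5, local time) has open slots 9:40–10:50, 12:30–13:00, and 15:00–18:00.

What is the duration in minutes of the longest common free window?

60 minutes

Sven → UTC: 07:20–07:30, 08:00–11:00.
Maya → UTC: 06:10–07:00, 08:40–08:50, 09:30–11:30, 11:40–14:00.
Elena → UTC: 04:40–05:50, 07:30–08:00, 10:00–13:00.
Sven ∩ Maya: 08:40–08:50, 09:30–11:00.
Sven ∩ Maya ∩ Elena: 10:00–11:00.
Single common window of 60 minutes.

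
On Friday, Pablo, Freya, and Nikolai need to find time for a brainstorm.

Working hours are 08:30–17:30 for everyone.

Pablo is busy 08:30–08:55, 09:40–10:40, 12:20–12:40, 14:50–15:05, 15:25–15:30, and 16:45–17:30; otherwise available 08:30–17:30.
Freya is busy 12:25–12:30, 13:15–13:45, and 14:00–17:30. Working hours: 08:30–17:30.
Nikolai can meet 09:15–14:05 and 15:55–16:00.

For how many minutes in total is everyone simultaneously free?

Pablo free within 08:30–17:30: 08:55–09:40, 10:40–12:20, 12:40–14:50, 15:05–15:25, 15:30–16:45.
Freya free within 08:30–17:30: 08:30–12:25, 12:30–13:15, 13:45–14:00.
Pablo ∩ Freya: 08:55–09:40, 10:40–12:20, 12:40–13:15, 13:45–14:00.
Pablo ∩ Freya ∩ Nikolai: 09:15–09:40, 10:40–12:20, 12:40–13:15, 13:45–14:00.
Total common minutes: 25 + 100 + 35 + 15 = 175.

175 minutes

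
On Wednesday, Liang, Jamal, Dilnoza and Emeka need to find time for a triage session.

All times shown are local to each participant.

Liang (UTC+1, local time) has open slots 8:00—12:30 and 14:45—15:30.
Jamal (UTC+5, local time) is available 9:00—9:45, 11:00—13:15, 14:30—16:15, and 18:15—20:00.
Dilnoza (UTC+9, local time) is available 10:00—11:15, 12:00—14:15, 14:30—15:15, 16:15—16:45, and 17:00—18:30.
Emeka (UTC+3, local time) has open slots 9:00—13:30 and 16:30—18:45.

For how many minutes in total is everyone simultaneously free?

Liang → UTC: 07:00–11:30, 13:45–14:30.
Jamal → UTC: 04:00–04:45, 06:00–08:15, 09:30–11:15, 13:15–15:00.
Dilnoza → UTC: 01:00–02:15, 03:00–05:15, 05:30–06:15, 07:15–07:45, 08:00–09:30.
Emeka → UTC: 06:00–10:30, 13:30–15:45.
Liang ∩ Jamal: 07:00–08:15, 09:30–11:15, 13:45–14:30.
Liang ∩ Jamal ∩ Dilnoza: 07:15–07:45, 08:00–08:15.
Liang ∩ Jamal ∩ Dilnoza ∩ Emeka: 07:15–07:45, 08:00–08:15.
Total common minutes: 30 + 15 = 45.

45 minutes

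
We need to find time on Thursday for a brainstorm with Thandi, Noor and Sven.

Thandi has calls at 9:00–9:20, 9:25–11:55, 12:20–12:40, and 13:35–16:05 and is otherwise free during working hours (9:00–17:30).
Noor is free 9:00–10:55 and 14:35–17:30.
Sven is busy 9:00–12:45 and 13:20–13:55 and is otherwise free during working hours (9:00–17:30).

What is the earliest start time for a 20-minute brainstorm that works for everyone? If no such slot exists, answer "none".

16:05

Thandi free within 09:00–17:30: 09:20–09:25, 11:55–12:20, 12:40–13:35, 16:05–17:30.
Sven free within 09:00–17:30: 12:45–13:20, 13:55–17:30.
Thandi ∩ Noor: 09:20–09:25, 16:05–17:30.
Thandi ∩ Noor ∩ Sven: 16:05–17:30.
Windows ≥ 20 min: 16:05–17:30.
Earliest such window starts at 16:05.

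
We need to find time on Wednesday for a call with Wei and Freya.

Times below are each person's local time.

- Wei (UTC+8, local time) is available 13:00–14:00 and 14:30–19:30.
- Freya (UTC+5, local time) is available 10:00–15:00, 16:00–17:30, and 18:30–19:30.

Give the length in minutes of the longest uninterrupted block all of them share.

210 minutes

Wei → UTC: 05:00–06:00, 06:30–11:30.
Freya → UTC: 05:00–10:00, 11:00–12:30, 13:30–14:30.
Wei ∩ Freya: 05:00–06:00, 06:30–10:00, 11:00–11:30.
Common window lengths: 60, 210, 30 min; longest is 210.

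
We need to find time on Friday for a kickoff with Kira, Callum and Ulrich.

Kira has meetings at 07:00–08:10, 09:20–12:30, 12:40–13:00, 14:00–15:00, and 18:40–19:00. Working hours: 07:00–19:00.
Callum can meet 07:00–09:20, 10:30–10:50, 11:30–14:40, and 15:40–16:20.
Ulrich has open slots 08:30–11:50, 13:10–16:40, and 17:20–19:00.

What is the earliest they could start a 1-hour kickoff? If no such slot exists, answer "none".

none

Kira free within 07:00–19:00: 08:10–09:20, 12:30–12:40, 13:00–14:00, 15:00–18:40.
Kira ∩ Callum: 08:10–09:20, 12:30–12:40, 13:00–14:00, 15:40–16:20.
Kira ∩ Callum ∩ Ulrich: 08:30–09:20, 13:10–14:00, 15:40–16:20.
Windows ≥ 60 min: (none).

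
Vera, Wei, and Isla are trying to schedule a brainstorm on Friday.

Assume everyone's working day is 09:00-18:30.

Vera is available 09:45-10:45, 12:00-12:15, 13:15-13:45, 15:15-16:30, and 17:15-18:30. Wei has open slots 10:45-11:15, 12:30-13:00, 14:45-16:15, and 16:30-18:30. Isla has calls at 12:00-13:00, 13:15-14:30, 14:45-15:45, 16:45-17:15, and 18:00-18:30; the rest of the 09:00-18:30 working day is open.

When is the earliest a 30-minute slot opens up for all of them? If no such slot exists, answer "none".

15:45

Isla free within 09:00–18:30: 09:00–12:00, 13:00–13:15, 14:30–14:45, 15:45–16:45, 17:15–18:00.
Vera ∩ Wei: 15:15–16:15, 17:15–18:30.
Vera ∩ Wei ∩ Isla: 15:45–16:15, 17:15–18:00.
Windows ≥ 30 min: 15:45–16:15, 17:15–18:00.
Earliest such window starts at 15:45.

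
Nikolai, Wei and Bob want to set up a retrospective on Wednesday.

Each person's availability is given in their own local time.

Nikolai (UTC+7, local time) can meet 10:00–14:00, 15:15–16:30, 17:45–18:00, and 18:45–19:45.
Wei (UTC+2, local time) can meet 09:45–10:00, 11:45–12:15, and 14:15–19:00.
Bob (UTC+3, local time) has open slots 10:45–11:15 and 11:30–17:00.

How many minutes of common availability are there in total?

30 minutes

Nikolai → UTC: 03:00–07:00, 08:15–09:30, 10:45–11:00, 11:45–12:45.
Wei → UTC: 07:45–08:00, 09:45–10:15, 12:15–17:00.
Bob → UTC: 07:45–08:15, 08:30–14:00.
Nikolai ∩ Wei: 12:15–12:45.
Nikolai ∩ Wei ∩ Bob: 12:15–12:45.
Total common minutes: 30.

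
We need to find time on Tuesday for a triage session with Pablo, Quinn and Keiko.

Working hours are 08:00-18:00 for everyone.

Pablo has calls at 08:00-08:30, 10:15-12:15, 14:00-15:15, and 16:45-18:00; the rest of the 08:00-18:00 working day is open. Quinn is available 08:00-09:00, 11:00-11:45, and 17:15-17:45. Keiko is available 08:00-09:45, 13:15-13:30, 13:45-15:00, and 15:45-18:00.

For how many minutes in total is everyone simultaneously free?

Pablo free within 08:00–18:00: 08:30–10:15, 12:15–14:00, 15:15–16:45.
Pablo ∩ Quinn: 08:30–09:00.
Pablo ∩ Quinn ∩ Keiko: 08:30–09:00.
Total common minutes: 30.

30 minutes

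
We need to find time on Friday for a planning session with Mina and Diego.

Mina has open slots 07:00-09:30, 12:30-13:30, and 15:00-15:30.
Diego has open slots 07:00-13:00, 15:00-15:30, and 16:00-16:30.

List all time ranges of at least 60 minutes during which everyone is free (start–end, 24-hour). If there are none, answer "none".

07:00–09:30

Mina ∩ Diego: 07:00–09:30, 12:30–13:00, 15:00–15:30.
Windows ≥ 60 min: 07:00–09:30.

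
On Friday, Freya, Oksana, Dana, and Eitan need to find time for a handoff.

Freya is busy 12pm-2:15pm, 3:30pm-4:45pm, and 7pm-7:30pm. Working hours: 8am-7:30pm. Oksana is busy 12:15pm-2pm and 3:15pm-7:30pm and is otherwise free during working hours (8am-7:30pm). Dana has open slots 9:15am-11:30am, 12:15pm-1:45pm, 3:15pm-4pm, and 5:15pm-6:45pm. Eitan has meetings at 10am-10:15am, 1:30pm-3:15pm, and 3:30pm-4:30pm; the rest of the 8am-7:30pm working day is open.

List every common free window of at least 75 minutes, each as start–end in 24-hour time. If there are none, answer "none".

10:15–11:30

Freya free within 08:00–19:30: 08:00–12:00, 14:15–15:30, 16:45–19:00.
Oksana free within 08:00–19:30: 08:00–12:15, 14:00–15:15.
Eitan free within 08:00–19:30: 08:00–10:00, 10:15–13:30, 15:15–15:30, 16:30–19:30.
Freya ∩ Oksana: 08:00–12:00, 14:15–15:15.
Freya ∩ Oksana ∩ Dana: 09:15–11:30.
Freya ∩ Oksana ∩ Dana ∩ Eitan: 09:15–10:00, 10:15–11:30.
Windows ≥ 75 min: 10:15–11:30.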